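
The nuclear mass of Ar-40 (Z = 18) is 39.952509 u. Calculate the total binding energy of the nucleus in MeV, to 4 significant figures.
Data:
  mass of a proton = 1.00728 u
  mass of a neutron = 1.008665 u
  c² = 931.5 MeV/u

Σm = 18·m_p + 22·m_n = 18.13104 + 22.190630 = 40.321670 u
Mass defect Δm = 40.321670 − 39.952509 = 0.369161 u
Binding energy = Δm·c² = 0.369161 × 931.5 MeV/u = 343.873 MeV

343.9 MeV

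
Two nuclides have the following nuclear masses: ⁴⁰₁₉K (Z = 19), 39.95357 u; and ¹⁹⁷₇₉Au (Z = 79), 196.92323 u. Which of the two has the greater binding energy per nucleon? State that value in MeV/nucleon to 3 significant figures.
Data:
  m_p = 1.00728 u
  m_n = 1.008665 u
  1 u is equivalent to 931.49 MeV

⁴⁰₁₉K; 8.54 MeV/nucleon

⁴⁰₁₉K: Σm = 19(1.00728) + 21(1.008665) = 40.320285 u; Δm = 0.366715 u; E_B = 341.59 MeV; E_B/A = 8.540 MeV
¹⁹⁷₇₉Au: Σm = 79(1.00728) + 118(1.008665) = 198.597590 u; Δm = 1.674360 u; E_B = 1559.6 MeV; E_B/A = 7.917 MeV
⁴⁰₁₉K has the higher binding energy per nucleon, so it is the more tightly bound nucleus.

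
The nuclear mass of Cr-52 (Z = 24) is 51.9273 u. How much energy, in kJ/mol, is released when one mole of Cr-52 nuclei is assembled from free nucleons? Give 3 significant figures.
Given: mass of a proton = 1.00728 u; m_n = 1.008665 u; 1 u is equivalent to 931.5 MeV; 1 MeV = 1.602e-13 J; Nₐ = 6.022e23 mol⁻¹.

4.40e+10 kJ/mol

The nucleus contains 24 protons and 52 − 24 = 28 neutrons.
Σm = 24·m_p + 28·m_n = 24.17472 + 28.242620 = 52.417340 u
Δm = 52.417340 − 51.9273 = 0.490040 u
Converting to energy: 0.490040 u × 931.5 MeV/u = 456.472 MeV
Per nucleus in joules: 456.472 MeV × 1.602e-13 J/MeV = 7.3127e-11 J
Per mole: 7.3127e-11 J × 6.022e23 mol⁻¹ = 4.4037e+13 J/mol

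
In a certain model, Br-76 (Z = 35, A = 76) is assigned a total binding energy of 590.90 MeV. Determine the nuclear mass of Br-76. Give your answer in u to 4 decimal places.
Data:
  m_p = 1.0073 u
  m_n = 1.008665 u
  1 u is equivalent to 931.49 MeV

Mass defect = 590.90 MeV / (931.49 MeV/u) = 0.634360 u
Constituent mass = 35(1.0073) + 41(1.008665) = 76.610765 u
Nuclear mass = 76.610765 − 0.634360 = 75.976405 u ≈ 75.9764 u (to 4 decimal places)

75.9764 u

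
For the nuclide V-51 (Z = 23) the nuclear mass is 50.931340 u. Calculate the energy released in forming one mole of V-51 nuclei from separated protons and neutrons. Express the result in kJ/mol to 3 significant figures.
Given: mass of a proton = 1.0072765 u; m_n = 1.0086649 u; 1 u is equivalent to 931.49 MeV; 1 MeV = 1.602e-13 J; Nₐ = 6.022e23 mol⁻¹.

4.30e+10 kJ/mol

With 23 protons and 28 neutrons (A = 51):
Mass of separated nucleons = 23(1.0072765) + 28(1.0086649) = 23.1673595 + 28.2426172 = 51.4099767 u
Δm = 51.4099767 − 50.931340 = 0.4786367 u
Binding energy = Δm·c² = 0.4786367 × 931.49 MeV/u = 445.845 MeV
Per nucleus in joules: 445.845 MeV × 1.602e-13 J/MeV = 7.1424e-11 J
Per mole: 7.1424e-11 J × 6.022e23 mol⁻¹ = 4.3012e+13 J/mol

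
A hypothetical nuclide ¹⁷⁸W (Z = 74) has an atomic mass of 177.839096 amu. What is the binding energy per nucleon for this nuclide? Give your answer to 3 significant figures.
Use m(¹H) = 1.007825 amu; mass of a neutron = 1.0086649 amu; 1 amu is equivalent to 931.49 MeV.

8.59 MeV/nucleon

Mass of separated nucleons = 74(1.007825) + 104(1.0086649) = 74.579050 + 104.9011496 = 179.4801996 amu
Mass defect Δm = 179.4801996 − 177.839096 = 1.6411036 amu
E_B = 1.6411036 × 931.49 = 1528.67 MeV
BE/A = 1528.67 MeV / 178 = 8.588 MeV/nucleon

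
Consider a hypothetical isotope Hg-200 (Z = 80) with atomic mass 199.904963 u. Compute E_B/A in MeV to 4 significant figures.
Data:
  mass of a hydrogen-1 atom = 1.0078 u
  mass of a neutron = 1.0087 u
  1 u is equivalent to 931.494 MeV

8.211 MeV/nucleon

Σm = 80·m(¹H) + 120·m_n = 80.6240 + 121.0440 = 201.6680 u
Mass defect Δm = 201.6680 − 199.904963 = 1.763037 u
E_B = 1.763037 × 931.494 = 1642.26 MeV
BE/A = 1642.26 MeV / 200 = 8.211 MeV/nucleon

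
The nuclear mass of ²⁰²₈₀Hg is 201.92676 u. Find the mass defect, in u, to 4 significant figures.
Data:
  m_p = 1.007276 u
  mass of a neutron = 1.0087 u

1.717 u

With 80 protons and 122 neutrons (A = 202):
Σm = 80·m_p + 122·m_n = 80.582080 + 123.0614 = 203.643480 u
Mass defect Δm = 203.643480 − 201.92676 = 1.716720 u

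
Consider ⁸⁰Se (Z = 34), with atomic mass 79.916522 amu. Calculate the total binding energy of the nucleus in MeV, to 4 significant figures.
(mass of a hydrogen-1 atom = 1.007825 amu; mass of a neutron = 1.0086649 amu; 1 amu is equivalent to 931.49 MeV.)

696.9 MeV

With 34 protons and 46 neutrons (A = 80):
Mass of separated nucleons = 34(1.007825) + 46(1.0086649) = 34.266050 + 46.3985854 = 80.6646354 amu
Δm = 80.6646354 − 79.916522 = 0.7481134 amu
E_B = 0.7481134 × 931.49 = 696.860 MeV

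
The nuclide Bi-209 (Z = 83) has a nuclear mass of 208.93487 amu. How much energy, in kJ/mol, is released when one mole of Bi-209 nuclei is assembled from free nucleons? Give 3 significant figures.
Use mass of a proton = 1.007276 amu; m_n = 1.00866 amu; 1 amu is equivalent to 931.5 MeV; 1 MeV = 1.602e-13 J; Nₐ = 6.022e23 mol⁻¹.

Z = 83, so N = A − Z = 209 − 83 = 126.
Σm = 83·m_p + 126·m_n = 83.603908 + 127.09116 = 210.695068 amu
Δm = 210.695068 − 208.93487 = 1.760198 amu
Binding energy = Δm·c² = 1.760198 × 931.5 MeV/amu = 1639.62 MeV
Per nucleus in joules: 1639.62 MeV × 1.602e-13 J/MeV = 2.6267e-10 J
Per mole: 2.6267e-10 J × 6.022e23 mol⁻¹ = 1.5818e+14 J/mol

1.58e+11 kJ/mol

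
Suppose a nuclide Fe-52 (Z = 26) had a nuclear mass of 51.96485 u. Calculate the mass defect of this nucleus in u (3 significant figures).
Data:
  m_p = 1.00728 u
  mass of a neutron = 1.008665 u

The nucleus contains 26 protons and 52 − 26 = 26 neutrons.
Mass of separated nucleons = 26(1.00728) + 26(1.008665) = 26.18928 + 26.225290 = 52.414570 u
Mass defect Δm = 52.414570 − 51.96485 = 0.449720 u

0.450 u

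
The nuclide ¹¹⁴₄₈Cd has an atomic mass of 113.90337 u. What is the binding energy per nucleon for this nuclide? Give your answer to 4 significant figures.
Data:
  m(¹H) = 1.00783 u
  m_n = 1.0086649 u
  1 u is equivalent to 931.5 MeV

8.533 MeV/nucleon

With 48 protons and 66 neutrons (A = 114):
Mass of separated nucleons = 48(1.00783) + 66(1.0086649) = 48.37584 + 66.5718834 = 114.9477234 u
Mass defect Δm = 114.9477234 − 113.90337 = 1.0443534 u
E_B = 1.0443534 × 931.5 = 972.815 MeV
Per nucleon: 972.815 / 114 = 8.533 MeV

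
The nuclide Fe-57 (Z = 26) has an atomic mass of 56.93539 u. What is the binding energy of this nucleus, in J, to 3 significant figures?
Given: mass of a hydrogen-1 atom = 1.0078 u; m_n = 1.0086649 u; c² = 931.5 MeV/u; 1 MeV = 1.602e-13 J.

Mass of separated nucleons = 26(1.0078) + 31(1.0086649) = 26.2028 + 31.2686119 = 57.4714119 u
The mass defect is 57.4714119 − 56.93539 = 0.5360219 u.
E_B = 0.5360219 × 931.5 = 499.304 MeV
In joules: 499.304 MeV × 1.602e-13 J/MeV = 7.9989e-11 J

8.00e-11 J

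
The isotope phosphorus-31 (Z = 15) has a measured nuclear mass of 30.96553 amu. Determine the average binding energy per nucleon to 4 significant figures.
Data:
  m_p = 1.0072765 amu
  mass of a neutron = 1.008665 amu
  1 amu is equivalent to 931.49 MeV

8.481 MeV/nucleon

Mass of separated nucleons = 15(1.0072765) + 16(1.008665) = 15.1091475 + 16.138640 = 31.2477875 amu
Δm = 31.2477875 − 30.96553 = 0.2822575 amu
Binding energy = Δm·c² = 0.2822575 × 931.49 MeV/amu = 262.920 MeV
BE/A = 262.920 MeV / 31 = 8.481 MeV/nucleon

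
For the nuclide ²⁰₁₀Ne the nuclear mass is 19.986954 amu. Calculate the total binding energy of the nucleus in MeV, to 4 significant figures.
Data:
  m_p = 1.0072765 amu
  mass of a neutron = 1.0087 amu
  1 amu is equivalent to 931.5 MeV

161.0 MeV

Σm = 10·m_p + 10·m_n = 10.0727650 + 10.0870 = 20.1597650 amu
Δm = 20.1597650 − 19.986954 = 0.1728110 amu
Converting to energy: 0.1728110 amu × 931.5 MeV/amu = 160.973 MeV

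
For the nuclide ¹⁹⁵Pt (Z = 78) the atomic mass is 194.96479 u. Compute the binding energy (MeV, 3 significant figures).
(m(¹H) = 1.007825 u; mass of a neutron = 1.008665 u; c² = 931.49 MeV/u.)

1550 MeV

The nucleus contains 78 protons and 195 − 78 = 117 neutrons.
Total constituent mass: 78 × 1.007825 + 117 × 1.008665 = 196.624155 u
Δm = 196.624155 − 194.96479 = 1.659365 u
Converting to energy: 1.659365 u × 931.49 MeV/u = 1545.68 MeV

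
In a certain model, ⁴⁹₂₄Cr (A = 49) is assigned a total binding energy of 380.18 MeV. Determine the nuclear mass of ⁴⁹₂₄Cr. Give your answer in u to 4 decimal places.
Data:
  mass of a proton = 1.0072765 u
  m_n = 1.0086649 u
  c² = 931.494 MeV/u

Mass defect = 380.18 MeV / (931.494 MeV/u) = 0.408140 u
Constituent mass = 24(1.0072765) + 25(1.0086649) = 49.3912585 u
Nuclear mass = 49.3912585 − 0.408140 = 48.9831185 u ≈ 48.9831 u (to 4 decimal places)

48.9831 u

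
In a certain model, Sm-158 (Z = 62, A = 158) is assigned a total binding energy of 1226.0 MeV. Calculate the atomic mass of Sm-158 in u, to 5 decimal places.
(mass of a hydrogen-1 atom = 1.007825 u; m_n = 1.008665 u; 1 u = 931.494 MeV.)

158.00082 u

Mass defect = 1226.0 MeV / (931.494 MeV/u) = 1.3161652 u
Constituent mass = 62(1.007825) + 96(1.008665) = 159.316990 u
Atomic mass = 159.316990 − 1.3161652 = 158.0008248 u ≈ 158.00082 u (to 5 decimal places)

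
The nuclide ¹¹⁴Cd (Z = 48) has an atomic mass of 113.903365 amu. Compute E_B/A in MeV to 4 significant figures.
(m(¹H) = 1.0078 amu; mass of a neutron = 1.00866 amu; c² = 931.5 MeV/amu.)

Σm = 48·m(¹H) + 66·m_n = 48.3744 + 66.57156 = 114.94596 amu
Mass defect Δm = 114.94596 − 113.903365 = 1.042595 amu
Converting to energy: 1.042595 amu × 931.5 MeV/amu = 971.177 MeV
Per nucleon: 971.177 / 114 = 8.519 MeV

8.519 MeV/nucleon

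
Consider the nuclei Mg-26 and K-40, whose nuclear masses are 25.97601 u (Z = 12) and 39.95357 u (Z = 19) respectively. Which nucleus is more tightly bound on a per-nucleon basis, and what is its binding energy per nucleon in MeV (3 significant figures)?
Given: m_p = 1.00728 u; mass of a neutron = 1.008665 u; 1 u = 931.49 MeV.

K-40; 8.54 MeV/nucleon

Mg-26: Σm = 12(1.00728) + 14(1.008665) = 26.208670 u; Δm = 0.232660 u; E_B = 216.72 MeV; E_B/A = 8.335 MeV
K-40: Σm = 19(1.00728) + 21(1.008665) = 40.320285 u; Δm = 0.366715 u; E_B = 341.59 MeV; E_B/A = 8.540 MeV
K-40 has the higher binding energy per nucleon, so it is the more tightly bound nucleus.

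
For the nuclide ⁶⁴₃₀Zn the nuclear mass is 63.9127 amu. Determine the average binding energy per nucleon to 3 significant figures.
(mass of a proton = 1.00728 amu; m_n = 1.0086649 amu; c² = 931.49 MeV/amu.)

Z = 30, so N = A − Z = 64 − 30 = 34.
Σm = 30·m_p + 34·m_n = 30.21840 + 34.2946066 = 64.5130066 amu
The mass defect is 64.5130066 − 63.9127 = 0.6003066 amu.
Binding energy = Δm·c² = 0.6003066 × 931.49 MeV/amu = 559.180 MeV
Per nucleon: 559.180 / 64 = 8.737 MeV

8.74 MeV/nucleon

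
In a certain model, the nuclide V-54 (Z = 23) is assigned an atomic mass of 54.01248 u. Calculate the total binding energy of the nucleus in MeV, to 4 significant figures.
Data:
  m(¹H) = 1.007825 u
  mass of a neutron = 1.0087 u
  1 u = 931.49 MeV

Mass of separated nucleons = 23(1.007825) + 31(1.0087) = 23.179975 + 31.2697 = 54.449675 u
The mass defect is 54.449675 − 54.01248 = 0.437195 u.
E_B = 0.437195 × 931.49 = 407.243 MeV

407.2 MeV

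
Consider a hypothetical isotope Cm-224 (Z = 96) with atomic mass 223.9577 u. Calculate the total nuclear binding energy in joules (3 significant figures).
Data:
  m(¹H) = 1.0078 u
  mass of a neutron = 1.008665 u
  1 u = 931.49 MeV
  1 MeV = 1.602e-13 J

2.84e-10 J

With 96 protons and 128 neutrons (A = 224):
Total constituent mass: 96 × 1.0078 + 128 × 1.008665 = 225.857920 u
The mass defect is 225.857920 − 223.9577 = 1.900220 u.
Binding energy = Δm·c² = 1.900220 × 931.49 MeV/u = 1770.04 MeV
In joules: 1770.04 MeV × 1.602e-13 J/MeV = 2.8356e-10 J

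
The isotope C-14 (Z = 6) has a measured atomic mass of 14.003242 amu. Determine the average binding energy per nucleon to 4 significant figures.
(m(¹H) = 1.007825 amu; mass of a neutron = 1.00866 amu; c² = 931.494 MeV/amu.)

7.518 MeV/nucleon

Mass of separated nucleons = 6(1.007825) + 8(1.00866) = 6.046950 + 8.06928 = 14.116230 amu
Mass defect Δm = 14.116230 − 14.003242 = 0.112988 amu
Binding energy = Δm·c² = 0.112988 × 931.494 MeV/amu = 105.248 MeV
Dividing by A = 14 gives 7.518 MeV per nucleon.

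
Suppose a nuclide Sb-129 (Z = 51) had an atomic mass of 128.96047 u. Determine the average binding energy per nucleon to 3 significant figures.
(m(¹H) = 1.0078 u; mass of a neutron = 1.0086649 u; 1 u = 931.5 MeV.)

8.04 MeV/nucleon

With 51 protons and 78 neutrons (A = 129):
Σm = 51·m(¹H) + 78·m_n = 51.3978 + 78.6758622 = 130.0736622 u
Δm = 130.0736622 − 128.96047 = 1.1131922 u
Converting to energy: 1.1131922 u × 931.5 MeV/u = 1036.94 MeV
BE/A = 1036.94 MeV / 129 = 8.038 MeV/nucleon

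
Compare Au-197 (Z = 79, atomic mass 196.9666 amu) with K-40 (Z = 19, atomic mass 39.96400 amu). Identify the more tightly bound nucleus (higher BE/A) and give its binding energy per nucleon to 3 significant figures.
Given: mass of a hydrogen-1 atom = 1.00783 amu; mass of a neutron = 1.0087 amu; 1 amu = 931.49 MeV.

K-40; 8.56 MeV/nucleon

Au-197: Σm = 79(1.00783) + 118(1.0087) = 198.64517 amu; Δm = 1.67857 amu; E_B = 1563.6 MeV; E_B/A = 7.937 MeV
K-40: Σm = 19(1.00783) + 21(1.0087) = 40.33147 amu; Δm = 0.36747 amu; E_B = 342.29 MeV; E_B/A = 8.557 MeV
K-40 has the higher binding energy per nucleon, so it is the more tightly bound nucleus.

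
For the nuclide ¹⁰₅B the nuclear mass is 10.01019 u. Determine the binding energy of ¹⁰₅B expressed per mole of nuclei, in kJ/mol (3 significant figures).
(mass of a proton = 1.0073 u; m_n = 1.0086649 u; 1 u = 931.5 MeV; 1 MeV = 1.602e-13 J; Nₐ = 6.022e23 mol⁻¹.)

The nucleus contains 5 protons and 10 − 5 = 5 neutrons.
Mass of separated nucleons = 5(1.0073) + 5(1.0086649) = 5.0365 + 5.0433245 = 10.0798245 u
The mass defect is 10.0798245 − 10.01019 = 0.0696345 u.
Binding energy = Δm·c² = 0.0696345 × 931.5 MeV/u = 64.8645 MeV
Per nucleus in joules: 64.8645 MeV × 1.602e-13 J/MeV = 1.0391e-11 J
Per mole: 1.0391e-11 J × 6.022e23 mol⁻¹ = 6.2575e+12 J/mol

6.26e+09 kJ/mol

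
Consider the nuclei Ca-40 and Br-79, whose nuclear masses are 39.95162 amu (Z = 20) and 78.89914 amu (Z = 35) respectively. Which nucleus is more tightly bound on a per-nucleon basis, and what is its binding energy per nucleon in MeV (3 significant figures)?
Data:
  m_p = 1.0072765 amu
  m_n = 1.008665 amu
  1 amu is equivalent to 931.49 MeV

Ca-40: Σm = 20(1.0072765) + 20(1.008665) = 40.3188300 amu; Δm = 0.3672100 amu; E_B = 342.05 MeV; E_B/A = 8.551 MeV
Br-79: Σm = 35(1.0072765) + 44(1.008665) = 79.6359375 amu; Δm = 0.7367975 amu; E_B = 686.32 MeV; E_B/A = 8.688 MeV
Br-79 has the higher binding energy per nucleon, so it is the more tightly bound nucleus.

Br-79; 8.69 MeV/nucleon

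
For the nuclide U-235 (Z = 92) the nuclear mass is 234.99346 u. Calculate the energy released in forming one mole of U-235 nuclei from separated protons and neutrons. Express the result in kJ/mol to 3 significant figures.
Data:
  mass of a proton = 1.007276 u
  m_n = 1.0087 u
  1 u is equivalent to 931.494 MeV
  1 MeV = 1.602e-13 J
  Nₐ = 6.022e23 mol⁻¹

With 92 protons and 143 neutrons (A = 235):
Total constituent mass: 92 × 1.007276 + 143 × 1.0087 = 236.913492 u
The mass defect is 236.913492 − 234.99346 = 1.920032 u.
E_B = 1.920032 × 931.494 = 1788.50 MeV
Per nucleus in joules: 1788.50 MeV × 1.602e-13 J/MeV = 2.8652e-10 J
Per mole: 2.8652e-10 J × 6.022e23 mol⁻¹ = 1.7254e+14 J/mol

1.73e+11 kJ/mol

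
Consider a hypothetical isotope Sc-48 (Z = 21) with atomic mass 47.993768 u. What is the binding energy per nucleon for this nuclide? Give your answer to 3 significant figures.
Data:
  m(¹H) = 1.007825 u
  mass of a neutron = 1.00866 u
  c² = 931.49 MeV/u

7.85 MeV/nucleon

Mass of separated nucleons = 21(1.007825) + 27(1.00866) = 21.164325 + 27.23382 = 48.398145 u
Δm = 48.398145 − 47.993768 = 0.404377 u
Converting to energy: 0.404377 u × 931.49 MeV/u = 376.673 MeV
Per nucleon: 376.673 / 48 = 7.847 MeV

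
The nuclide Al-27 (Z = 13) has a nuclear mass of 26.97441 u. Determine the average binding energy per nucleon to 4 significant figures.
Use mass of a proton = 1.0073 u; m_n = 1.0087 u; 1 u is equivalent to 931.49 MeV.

8.359 MeV/nucleon

Z = 13, so N = A − Z = 27 − 13 = 14.
Mass of separated nucleons = 13(1.0073) + 14(1.0087) = 13.0949 + 14.1218 = 27.2167 u
Mass defect Δm = 27.2167 − 26.97441 = 0.24229 u
Converting to energy: 0.24229 u × 931.49 MeV/u = 225.691 MeV
Dividing by A = 27 gives 8.359 MeV per nucleon.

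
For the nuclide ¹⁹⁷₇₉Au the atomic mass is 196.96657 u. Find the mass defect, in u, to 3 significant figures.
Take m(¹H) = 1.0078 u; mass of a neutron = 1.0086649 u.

Mass of separated nucleons = 79(1.0078) + 118(1.0086649) = 79.6162 + 119.0224582 = 198.6386582 u
Δm = 198.6386582 − 196.96657 = 1.6720882 u

1.67 u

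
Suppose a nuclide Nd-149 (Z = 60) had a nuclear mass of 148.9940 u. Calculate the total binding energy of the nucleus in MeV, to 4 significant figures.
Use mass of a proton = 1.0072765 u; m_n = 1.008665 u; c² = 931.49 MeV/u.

1131 MeV

Total constituent mass: 60 × 1.0072765 + 89 × 1.008665 = 150.2077750 u
The mass defect is 150.2077750 − 148.9940 = 1.2137750 u.
E_B = 1.2137750 × 931.49 = 1130.62 MeV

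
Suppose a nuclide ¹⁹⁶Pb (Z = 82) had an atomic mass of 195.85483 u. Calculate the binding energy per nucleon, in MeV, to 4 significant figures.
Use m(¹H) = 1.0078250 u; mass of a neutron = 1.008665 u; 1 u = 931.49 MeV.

With 82 protons and 114 neutrons (A = 196):
Σm = 82·m(¹H) + 114·m_n = 82.6416500 + 114.987810 = 197.6294600 u
Mass defect Δm = 197.6294600 − 195.85483 = 1.7746300 u
Binding energy = Δm·c² = 1.7746300 × 931.49 MeV/u = 1653.05 MeV
Per nucleon: 1653.05 / 196 = 8.434 MeV

8.434 MeV/nucleon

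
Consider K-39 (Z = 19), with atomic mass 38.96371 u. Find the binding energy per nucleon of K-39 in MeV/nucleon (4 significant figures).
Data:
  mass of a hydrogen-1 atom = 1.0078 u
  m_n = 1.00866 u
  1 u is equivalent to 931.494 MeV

The nucleus contains 19 protons and 39 − 19 = 20 neutrons.
Mass of separated nucleons = 19(1.0078) + 20(1.00866) = 19.1482 + 20.17320 = 39.32140 u
Δm = 39.32140 − 38.96371 = 0.35769 u
E_B = 0.35769 × 931.494 = 333.186 MeV
BE/A = 333.186 MeV / 39 = 8.543 MeV/nucleon

8.543 MeV/nucleon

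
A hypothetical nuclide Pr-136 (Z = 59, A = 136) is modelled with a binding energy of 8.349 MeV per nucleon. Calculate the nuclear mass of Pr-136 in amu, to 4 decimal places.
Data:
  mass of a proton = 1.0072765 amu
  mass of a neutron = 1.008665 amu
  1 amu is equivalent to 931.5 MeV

135.8776 amu

Total binding energy = 136 × 8.349 = 1135.464 MeV
Mass defect = 1135.464 MeV / (931.5 MeV/amu) = 1.218963 amu
Constituent mass = 59(1.0072765) + 77(1.008665) = 137.0965185 amu
Nuclear mass = 137.0965185 − 1.218963 = 135.8775555 amu ≈ 135.8776 amu (to 4 decimal places)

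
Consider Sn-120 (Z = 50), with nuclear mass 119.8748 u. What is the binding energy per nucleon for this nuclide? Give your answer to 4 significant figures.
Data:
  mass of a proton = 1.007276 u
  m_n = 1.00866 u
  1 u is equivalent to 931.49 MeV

Z = 50, so N = A − Z = 120 − 50 = 70.
Σm = 50·m_p + 70·m_n = 50.363800 + 70.60620 = 120.970000 u
Mass defect Δm = 120.970000 − 119.8748 = 1.095200 u
E_B = 1.095200 × 931.49 = 1020.17 MeV
Per nucleon: 1020.17 / 120 = 8.501 MeV

8.501 MeV/nucleon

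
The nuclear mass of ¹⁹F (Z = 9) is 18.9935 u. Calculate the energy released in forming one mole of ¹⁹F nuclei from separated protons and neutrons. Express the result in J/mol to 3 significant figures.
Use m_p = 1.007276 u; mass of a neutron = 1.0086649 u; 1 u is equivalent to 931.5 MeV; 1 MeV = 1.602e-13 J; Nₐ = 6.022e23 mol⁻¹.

1.43e+13 J/mol

The nucleus contains 9 protons and 19 − 9 = 10 neutrons.
Total constituent mass: 9 × 1.007276 + 10 × 1.0086649 = 19.1521330 u
Mass defect Δm = 19.1521330 − 18.9935 = 0.1586330 u
E_B = 0.1586330 × 931.5 = 147.767 MeV
Per nucleus in joules: 147.767 MeV × 1.602e-13 J/MeV = 2.3672e-11 J
Per mole: 2.3672e-11 J × 6.022e23 mol⁻¹ = 1.4255e+13 J/mol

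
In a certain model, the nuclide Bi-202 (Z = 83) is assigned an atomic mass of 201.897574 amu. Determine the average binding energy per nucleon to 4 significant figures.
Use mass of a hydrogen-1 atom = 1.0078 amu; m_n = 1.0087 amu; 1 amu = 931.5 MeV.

8.232 MeV/nucleon

The nucleus contains 83 protons and 202 − 83 = 119 neutrons.
Mass of separated nucleons = 83(1.0078) + 119(1.0087) = 83.6474 + 120.0353 = 203.6827 amu
The mass defect is 203.6827 − 201.897574 = 1.785126 amu.
Converting to energy: 1.785126 amu × 931.5 MeV/amu = 1662.84 MeV
BE/A = 1662.84 MeV / 202 = 8.232 MeV/nucleon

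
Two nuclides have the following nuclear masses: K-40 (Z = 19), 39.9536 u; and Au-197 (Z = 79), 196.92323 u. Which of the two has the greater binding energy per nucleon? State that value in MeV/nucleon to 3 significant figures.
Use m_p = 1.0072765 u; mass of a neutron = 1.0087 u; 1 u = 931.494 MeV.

K-40: Σm = 19(1.0072765) + 21(1.0087) = 40.3209535 u; Δm = 0.3673535 u; E_B = 342.188 MeV; E_B/A = 8.5547 MeV
Au-197: Σm = 79(1.0072765) + 118(1.0087) = 198.6014435 u; Δm = 1.6782135 u; E_B = 1563.2 MeV; E_B/A = 7.935 MeV
K-40 has the higher binding energy per nucleon, so it is the more tightly bound nucleus.

K-40; 8.55 MeV/nucleon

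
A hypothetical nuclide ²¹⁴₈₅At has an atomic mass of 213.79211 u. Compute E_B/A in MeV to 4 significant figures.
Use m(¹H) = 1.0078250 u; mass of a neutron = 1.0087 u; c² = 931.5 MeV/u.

8.685 MeV/nucleon

Mass of separated nucleons = 85(1.0078250) + 129(1.0087) = 85.6651250 + 130.1223 = 215.7874250 u
Δm = 215.7874250 − 213.79211 = 1.9953150 u
Converting to energy: 1.9953150 u × 931.5 MeV/u = 1858.64 MeV
Per nucleon: 1858.64 / 214 = 8.685 MeV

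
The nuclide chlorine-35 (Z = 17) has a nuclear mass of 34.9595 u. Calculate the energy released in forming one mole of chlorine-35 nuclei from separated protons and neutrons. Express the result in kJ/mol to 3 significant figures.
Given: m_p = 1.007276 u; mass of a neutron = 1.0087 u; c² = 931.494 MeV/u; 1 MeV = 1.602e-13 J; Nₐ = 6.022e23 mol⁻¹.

2.88e+10 kJ/mol

Σm = 17·m_p + 18·m_n = 17.123692 + 18.1566 = 35.280292 u
Mass defect Δm = 35.280292 − 34.9595 = 0.320792 u
E_B = 0.320792 × 931.494 = 298.816 MeV
Per nucleus in joules: 298.816 MeV × 1.602e-13 J/MeV = 4.7870e-11 J
Per mole: 4.7870e-11 J × 6.022e23 mol⁻¹ = 2.8827e+13 J/mol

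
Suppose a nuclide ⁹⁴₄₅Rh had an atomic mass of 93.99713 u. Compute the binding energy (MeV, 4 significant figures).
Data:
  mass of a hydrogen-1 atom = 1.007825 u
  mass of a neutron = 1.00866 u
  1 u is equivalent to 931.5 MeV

726.0 MeV

With 45 protons and 49 neutrons (A = 94):
Σm = 45·m(¹H) + 49·m_n = 45.352125 + 49.42434 = 94.776465 u
Mass defect Δm = 94.776465 − 93.99713 = 0.779335 u
Converting to energy: 0.779335 u × 931.5 MeV/u = 725.951 MeV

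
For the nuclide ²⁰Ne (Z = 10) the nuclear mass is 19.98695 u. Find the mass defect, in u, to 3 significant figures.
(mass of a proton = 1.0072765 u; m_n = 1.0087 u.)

0.173 u

Mass of separated nucleons = 10(1.0072765) + 10(1.0087) = 10.0727650 + 10.0870 = 20.1597650 u
The mass defect is 20.1597650 − 19.98695 = 0.1728150 u.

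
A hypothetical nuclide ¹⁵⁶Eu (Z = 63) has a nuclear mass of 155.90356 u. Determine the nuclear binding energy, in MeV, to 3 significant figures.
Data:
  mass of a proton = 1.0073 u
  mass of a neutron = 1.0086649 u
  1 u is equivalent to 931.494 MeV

Mass of separated nucleons = 63(1.0073) + 93(1.0086649) = 63.4599 + 93.8058357 = 157.2657357 u
Δm = 157.2657357 − 155.90356 = 1.3621757 u
Converting to energy: 1.3621757 u × 931.494 MeV/u = 1268.86 MeV

1270 MeV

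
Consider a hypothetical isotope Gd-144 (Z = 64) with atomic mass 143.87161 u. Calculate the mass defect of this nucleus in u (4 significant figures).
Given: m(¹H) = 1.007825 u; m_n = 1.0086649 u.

Z = 64, so N = A − Z = 144 − 64 = 80.
Mass of separated nucleons = 64(1.007825) + 80(1.0086649) = 64.500800 + 80.6931920 = 145.1939920 u
The mass defect is 145.1939920 − 143.87161 = 1.3223820 u.

1.322 u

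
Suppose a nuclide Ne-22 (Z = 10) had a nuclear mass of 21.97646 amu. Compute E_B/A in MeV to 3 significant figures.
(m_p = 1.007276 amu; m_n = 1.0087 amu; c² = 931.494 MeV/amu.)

Z = 10, so N = A − Z = 22 − 10 = 12.
Σm = 10·m_p + 12·m_n = 10.072760 + 12.1044 = 22.177160 amu
The mass defect is 22.177160 − 21.97646 = 0.200700 amu.
Binding energy = Δm·c² = 0.200700 × 931.494 MeV/amu = 186.951 MeV
Per nucleon: 186.951 / 22 = 8.498 MeV

8.50 MeV/nucleon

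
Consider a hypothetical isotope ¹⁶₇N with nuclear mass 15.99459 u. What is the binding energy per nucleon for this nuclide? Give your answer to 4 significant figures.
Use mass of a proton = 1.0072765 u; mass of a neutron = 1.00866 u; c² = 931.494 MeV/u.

Total constituent mass: 7 × 1.0072765 + 9 × 1.00866 = 16.1288755 u
Mass defect Δm = 16.1288755 − 15.99459 = 0.1342855 u
E_B = 0.1342855 × 931.494 = 125.086 MeV
BE/A = 125.086 MeV / 16 = 7.818 MeV/nucleon

7.818 MeV/nucleon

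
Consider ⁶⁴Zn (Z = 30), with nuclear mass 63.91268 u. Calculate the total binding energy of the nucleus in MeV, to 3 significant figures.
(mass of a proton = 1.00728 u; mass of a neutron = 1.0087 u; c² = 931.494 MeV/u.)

560 MeV

With 30 protons and 34 neutrons (A = 64):
Σm = 30·m_p + 34·m_n = 30.21840 + 34.2958 = 64.51420 u
The mass defect is 64.51420 − 63.91268 = 0.60152 u.
Converting to energy: 0.60152 u × 931.494 MeV/u = 560.312 MeV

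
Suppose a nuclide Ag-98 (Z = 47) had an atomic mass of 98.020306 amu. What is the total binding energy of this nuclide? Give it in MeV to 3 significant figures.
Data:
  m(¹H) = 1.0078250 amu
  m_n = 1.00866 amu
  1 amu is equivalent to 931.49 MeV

Mass of separated nucleons = 47(1.0078250) + 51(1.00866) = 47.3677750 + 51.44166 = 98.8094350 amu
The mass defect is 98.8094350 − 98.020306 = 0.7891290 amu.
E_B = 0.7891290 × 931.49 = 735.066 MeV

735 MeV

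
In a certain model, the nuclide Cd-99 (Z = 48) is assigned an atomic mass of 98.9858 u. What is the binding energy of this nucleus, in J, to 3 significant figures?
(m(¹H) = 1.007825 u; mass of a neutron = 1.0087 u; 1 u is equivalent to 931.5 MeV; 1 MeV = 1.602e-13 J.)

1.24e-10 J

Z = 48, so N = A − Z = 99 − 48 = 51.
Σm = 48·m(¹H) + 51·m_n = 48.375600 + 51.4437 = 99.819300 u
Δm = 99.819300 − 98.9858 = 0.833500 u
Converting to energy: 0.833500 u × 931.5 MeV/u = 776.405 MeV
In joules: 776.405 MeV × 1.602e-13 J/MeV = 1.2438e-10 J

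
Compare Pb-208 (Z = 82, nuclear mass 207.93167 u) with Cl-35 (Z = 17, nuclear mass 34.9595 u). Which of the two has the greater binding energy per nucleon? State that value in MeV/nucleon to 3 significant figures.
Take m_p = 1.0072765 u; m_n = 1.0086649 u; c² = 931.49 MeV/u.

Pb-208: Σm = 82(1.0072765) + 126(1.0086649) = 209.6884504 u; Δm = 1.7567804 u; E_B = 1636.4 MeV; E_B/A = 7.867 MeV
Cl-35: Σm = 17(1.0072765) + 18(1.0086649) = 35.2796687 u; Δm = 0.3201687 u; E_B = 298.23 MeV; E_B/A = 8.521 MeV
Cl-35 has the higher binding energy per nucleon, so it is the more tightly bound nucleus.

Cl-35; 8.52 MeV/nucleon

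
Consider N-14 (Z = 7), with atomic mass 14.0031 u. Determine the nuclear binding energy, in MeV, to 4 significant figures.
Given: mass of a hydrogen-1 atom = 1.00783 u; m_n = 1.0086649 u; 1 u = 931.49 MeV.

Mass of separated nucleons = 7(1.00783) + 7(1.0086649) = 7.05481 + 7.0606543 = 14.1154643 u
The mass defect is 14.1154643 − 14.0031 = 0.1123643 u.
Binding energy = Δm·c² = 0.1123643 × 931.49 MeV/u = 104.666 MeV

104.7 MeV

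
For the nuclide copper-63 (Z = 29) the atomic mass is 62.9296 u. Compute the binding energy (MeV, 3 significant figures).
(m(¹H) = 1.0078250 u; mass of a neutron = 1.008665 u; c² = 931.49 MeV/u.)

551 MeV

The nucleus contains 29 protons and 63 − 29 = 34 neutrons.
Total constituent mass: 29 × 1.0078250 + 34 × 1.008665 = 63.5215350 u
The mass defect is 63.5215350 − 62.9296 = 0.5919350 u.
Binding energy = Δm·c² = 0.5919350 × 931.49 MeV/u = 551.382 MeV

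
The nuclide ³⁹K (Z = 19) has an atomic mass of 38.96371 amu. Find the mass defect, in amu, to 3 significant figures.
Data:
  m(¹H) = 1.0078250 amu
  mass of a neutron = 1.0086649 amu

0.358 amu

With 19 protons and 20 neutrons (A = 39):
Mass of separated nucleons = 19(1.0078250) + 20(1.0086649) = 19.1486750 + 20.1732980 = 39.3219730 amu
Δm = 39.3219730 − 38.96371 = 0.3582630 amu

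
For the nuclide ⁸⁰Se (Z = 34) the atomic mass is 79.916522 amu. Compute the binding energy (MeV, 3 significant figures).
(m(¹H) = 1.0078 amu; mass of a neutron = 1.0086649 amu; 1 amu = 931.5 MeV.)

696 MeV

Σm = 34·m(¹H) + 46·m_n = 34.2652 + 46.3985854 = 80.6637854 amu
Δm = 80.6637854 − 79.916522 = 0.7472634 amu
Converting to energy: 0.7472634 amu × 931.5 MeV/amu = 696.076 MeV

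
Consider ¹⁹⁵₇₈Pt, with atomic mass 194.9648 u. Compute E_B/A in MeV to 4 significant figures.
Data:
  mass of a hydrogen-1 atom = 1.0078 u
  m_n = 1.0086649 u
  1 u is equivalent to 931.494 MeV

7.917 MeV/nucleon

With 78 protons and 117 neutrons (A = 195):
Total constituent mass: 78 × 1.0078 + 117 × 1.0086649 = 196.6221933 u
Mass defect Δm = 196.6221933 − 194.9648 = 1.6573933 u
Binding energy = Δm·c² = 1.6573933 × 931.494 MeV/u = 1543.85 MeV
Per nucleon: 1543.85 / 195 = 7.917 MeV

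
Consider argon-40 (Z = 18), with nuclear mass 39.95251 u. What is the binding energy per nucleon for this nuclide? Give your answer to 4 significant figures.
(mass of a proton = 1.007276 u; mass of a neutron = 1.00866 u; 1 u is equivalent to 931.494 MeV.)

Z = 18, so N = A − Z = 40 − 18 = 22.
Σm = 18·m_p + 22·m_n = 18.130968 + 22.19052 = 40.321488 u
Δm = 40.321488 − 39.95251 = 0.368978 u
E_B = 0.368978 × 931.494 = 343.701 MeV
Per nucleon: 343.701 / 40 = 8.593 MeV

8.593 MeV/nucleon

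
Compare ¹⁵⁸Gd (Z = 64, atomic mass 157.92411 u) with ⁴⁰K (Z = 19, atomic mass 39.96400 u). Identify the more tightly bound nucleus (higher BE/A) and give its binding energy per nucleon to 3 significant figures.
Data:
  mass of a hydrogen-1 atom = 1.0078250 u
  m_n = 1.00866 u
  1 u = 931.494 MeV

⁴⁰K; 8.54 MeV/nucleon

¹⁵⁸Gd: Σm = 64(1.0078250) + 94(1.00866) = 159.3148400 u; Δm = 1.3907300 u; E_B = 1295.5 MeV; E_B/A = 8.199 MeV
⁴⁰K: Σm = 19(1.0078250) + 21(1.00866) = 40.3305350 u; Δm = 0.3665350 u; E_B = 341.43 MeV; E_B/A = 8.536 MeV
⁴⁰K has the higher binding energy per nucleon, so it is the more tightly bound nucleus.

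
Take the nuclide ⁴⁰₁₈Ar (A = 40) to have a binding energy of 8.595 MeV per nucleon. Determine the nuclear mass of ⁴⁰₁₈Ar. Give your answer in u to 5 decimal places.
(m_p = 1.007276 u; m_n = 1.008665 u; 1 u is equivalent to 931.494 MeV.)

39.95251 u

Total binding energy = 40 × 8.595 = 343.800 MeV
Mass defect = 343.800 MeV / (931.494 MeV/u) = 0.3690845 u
Constituent mass = 18(1.007276) + 22(1.008665) = 40.321598 u
Nuclear mass = 40.321598 − 0.3690845 = 39.9525135 u ≈ 39.95251 u (to 5 decimal places)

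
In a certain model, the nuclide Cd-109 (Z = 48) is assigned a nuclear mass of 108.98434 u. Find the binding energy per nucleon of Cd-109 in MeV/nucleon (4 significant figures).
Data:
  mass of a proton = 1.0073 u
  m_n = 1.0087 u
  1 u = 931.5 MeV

7.664 MeV/nucleon

Σm = 48·m_p + 61·m_n = 48.3504 + 61.5307 = 109.8811 u
Δm = 109.8811 − 108.98434 = 0.89676 u
E_B = 0.89676 × 931.5 = 835.332 MeV
Per nucleon: 835.332 / 109 = 7.664 MeV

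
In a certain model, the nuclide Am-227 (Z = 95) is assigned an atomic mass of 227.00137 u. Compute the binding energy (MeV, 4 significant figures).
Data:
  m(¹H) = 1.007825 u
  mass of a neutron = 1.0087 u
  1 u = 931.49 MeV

1761 MeV

With 95 protons and 132 neutrons (A = 227):
Mass of separated nucleons = 95(1.007825) + 132(1.0087) = 95.743375 + 133.1484 = 228.891775 u
Mass defect Δm = 228.891775 − 227.00137 = 1.890405 u
Binding energy = Δm·c² = 1.890405 × 931.49 MeV/u = 1760.89 MeV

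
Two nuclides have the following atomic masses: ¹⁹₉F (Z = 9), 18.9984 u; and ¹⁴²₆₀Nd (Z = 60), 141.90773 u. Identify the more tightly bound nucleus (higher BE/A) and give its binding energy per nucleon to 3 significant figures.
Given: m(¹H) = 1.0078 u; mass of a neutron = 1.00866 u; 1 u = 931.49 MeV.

¹⁹₉F: Σm = 9(1.0078) + 10(1.00866) = 19.15680 u; Δm = 0.15840 u; E_B = 147.55 MeV; E_B/A = 7.766 MeV
¹⁴²₆₀Nd: Σm = 60(1.0078) + 82(1.00866) = 143.17812 u; Δm = 1.27039 u; E_B = 1183.356 MeV; E_B/A = 8.333 MeV
¹⁴²₆₀Nd has the higher binding energy per nucleon, so it is the more tightly bound nucleus.

¹⁴²₆₀Nd; 8.33 MeV/nucleon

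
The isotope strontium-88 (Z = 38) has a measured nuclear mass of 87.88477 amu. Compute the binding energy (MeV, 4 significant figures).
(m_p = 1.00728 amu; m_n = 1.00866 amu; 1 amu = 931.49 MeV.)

768.4 MeV

Total constituent mass: 38 × 1.00728 + 50 × 1.00866 = 88.70964 amu
Δm = 88.70964 − 87.88477 = 0.82487 amu
Converting to energy: 0.82487 amu × 931.49 MeV/amu = 768.358 MeV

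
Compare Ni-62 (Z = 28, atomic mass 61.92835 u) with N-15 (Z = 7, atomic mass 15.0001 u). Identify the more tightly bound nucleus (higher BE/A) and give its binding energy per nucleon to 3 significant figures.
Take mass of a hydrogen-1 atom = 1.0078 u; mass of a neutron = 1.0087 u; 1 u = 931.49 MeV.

Ni-62; 8.80 MeV/nucleon

Ni-62: Σm = 28(1.0078) + 34(1.0087) = 62.5142 u; Δm = 0.58585 u; E_B = 545.71 MeV; E_B/A = 8.802 MeV
N-15: Σm = 7(1.0078) + 8(1.0087) = 15.1242 u; Δm = 0.1241 u; E_B = 115.60 MeV; E_B/A = 7.707 MeV
Ni-62 has the higher binding energy per nucleon, so it is the more tightly bound nucleus.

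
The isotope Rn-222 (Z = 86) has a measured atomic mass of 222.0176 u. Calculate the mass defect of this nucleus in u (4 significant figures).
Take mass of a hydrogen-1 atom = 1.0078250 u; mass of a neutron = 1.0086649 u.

With 86 protons and 136 neutrons (A = 222):
Mass of separated nucleons = 86(1.0078250) + 136(1.0086649) = 86.6729500 + 137.1784264 = 223.8513764 u
Mass defect Δm = 223.8513764 − 222.0176 = 1.8337764 u

1.834 u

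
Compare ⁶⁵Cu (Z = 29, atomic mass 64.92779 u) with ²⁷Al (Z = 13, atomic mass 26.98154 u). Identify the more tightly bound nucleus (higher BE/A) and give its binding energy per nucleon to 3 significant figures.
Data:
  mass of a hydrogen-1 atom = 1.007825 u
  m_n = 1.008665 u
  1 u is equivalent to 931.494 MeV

⁶⁵Cu: Σm = 29(1.007825) + 36(1.008665) = 65.538865 u; Δm = 0.611075 u; E_B = 569.21 MeV; E_B/A = 8.757 MeV
²⁷Al: Σm = 13(1.007825) + 14(1.008665) = 27.223035 u; Δm = 0.241495 u; E_B = 224.951 MeV; E_B/A = 8.332 MeV
⁶⁵Cu has the higher binding energy per nucleon, so it is the more tightly bound nucleus.

⁶⁵Cu; 8.76 MeV/nucleon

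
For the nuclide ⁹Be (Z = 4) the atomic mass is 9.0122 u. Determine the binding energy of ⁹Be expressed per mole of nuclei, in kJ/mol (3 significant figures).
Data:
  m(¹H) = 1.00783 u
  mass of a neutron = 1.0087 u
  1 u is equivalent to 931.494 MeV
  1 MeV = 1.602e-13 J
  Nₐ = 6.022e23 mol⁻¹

5.63e+09 kJ/mol

With 4 protons and 5 neutrons (A = 9):
Σm = 4·m(¹H) + 5·m_n = 4.03132 + 5.0435 = 9.07482 u
The mass defect is 9.07482 − 9.0122 = 0.06262 u.
Binding energy = Δm·c² = 0.06262 × 931.494 MeV/u = 58.3302 MeV
Per nucleus in joules: 58.3302 MeV × 1.602e-13 J/MeV = 9.3445e-12 J
Per mole: 9.3445e-12 J × 6.022e23 mol⁻¹ = 5.6273e+12 J/mol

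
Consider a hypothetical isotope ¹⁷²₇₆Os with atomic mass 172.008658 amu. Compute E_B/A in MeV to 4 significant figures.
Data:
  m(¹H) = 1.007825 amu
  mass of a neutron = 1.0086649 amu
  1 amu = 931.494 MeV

Z = 76, so N = A − Z = 172 − 76 = 96.
Σm = 76·m(¹H) + 96·m_n = 76.594700 + 96.8318304 = 173.4265304 amu
The mass defect is 173.4265304 − 172.008658 = 1.4178724 amu.
E_B = 1.4178724 × 931.494 = 1320.74 MeV
Per nucleon: 1320.74 / 172 = 7.679 MeV

7.679 MeV/nucleon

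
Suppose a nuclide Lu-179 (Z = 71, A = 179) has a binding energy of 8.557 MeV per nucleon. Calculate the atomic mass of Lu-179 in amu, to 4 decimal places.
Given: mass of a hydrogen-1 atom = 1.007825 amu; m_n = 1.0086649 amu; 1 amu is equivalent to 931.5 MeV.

Total binding energy = 179 × 8.557 = 1531.703 MeV
Mass defect = 1531.703 MeV / (931.5 MeV/amu) = 1.644340 amu
Constituent mass = 71(1.007825) + 108(1.0086649) = 180.4913842 amu
Atomic mass = 180.4913842 − 1.644340 = 178.8470442 amu ≈ 178.8470 amu (to 4 decimal places)

178.8470 amu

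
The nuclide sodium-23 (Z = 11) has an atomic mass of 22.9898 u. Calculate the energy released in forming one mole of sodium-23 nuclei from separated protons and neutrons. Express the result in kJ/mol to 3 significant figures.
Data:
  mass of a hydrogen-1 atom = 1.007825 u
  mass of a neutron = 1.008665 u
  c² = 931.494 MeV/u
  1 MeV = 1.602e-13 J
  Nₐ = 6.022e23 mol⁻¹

1.80e+10 kJ/mol

The nucleus contains 11 protons and 23 − 11 = 12 neutrons.
Mass of separated nucleons = 11(1.007825) + 12(1.008665) = 11.086075 + 12.103980 = 23.190055 u
Δm = 23.190055 − 22.9898 = 0.200255 u
Converting to energy: 0.200255 u × 931.494 MeV/u = 186.536 MeV
Per nucleus in joules: 186.536 MeV × 1.602e-13 J/MeV = 2.9883e-11 J
Per mole: 2.9883e-11 J × 6.022e23 mol⁻¹ = 1.7996e+13 J/mol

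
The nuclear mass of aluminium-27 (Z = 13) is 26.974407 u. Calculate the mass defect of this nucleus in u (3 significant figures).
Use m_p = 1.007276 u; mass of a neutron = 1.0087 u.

0.242 u

Mass of separated nucleons = 13(1.007276) + 14(1.0087) = 13.094588 + 14.1218 = 27.216388 u
Δm = 27.216388 − 26.974407 = 0.241981 u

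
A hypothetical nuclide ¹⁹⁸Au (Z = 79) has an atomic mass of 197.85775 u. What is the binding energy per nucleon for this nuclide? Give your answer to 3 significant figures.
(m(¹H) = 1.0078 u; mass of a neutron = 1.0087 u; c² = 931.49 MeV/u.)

8.44 MeV/nucleon

With 79 protons and 119 neutrons (A = 198):
Total constituent mass: 79 × 1.0078 + 119 × 1.0087 = 199.6515 u
Mass defect Δm = 199.6515 − 197.85775 = 1.79375 u
Binding energy = Δm·c² = 1.79375 × 931.49 MeV/u = 1670.86 MeV
BE/A = 1670.86 MeV / 198 = 8.439 MeV/nucleon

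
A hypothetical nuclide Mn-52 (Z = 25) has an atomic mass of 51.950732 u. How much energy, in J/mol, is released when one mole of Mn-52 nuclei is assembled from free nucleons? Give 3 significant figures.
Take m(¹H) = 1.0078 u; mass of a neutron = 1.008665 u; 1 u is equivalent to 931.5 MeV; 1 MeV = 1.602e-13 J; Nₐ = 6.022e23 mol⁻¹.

4.30e+13 J/mol

Mass of separated nucleons = 25(1.0078) + 27(1.008665) = 25.1950 + 27.233955 = 52.428955 u
Δm = 52.428955 − 51.950732 = 0.478223 u
Binding energy = Δm·c² = 0.478223 × 931.5 MeV/u = 445.465 MeV
Per nucleus in joules: 445.465 MeV × 1.602e-13 J/MeV = 7.1363e-11 J
Per mole: 7.1363e-11 J × 6.022e23 mol⁻¹ = 4.2975e+13 J/mol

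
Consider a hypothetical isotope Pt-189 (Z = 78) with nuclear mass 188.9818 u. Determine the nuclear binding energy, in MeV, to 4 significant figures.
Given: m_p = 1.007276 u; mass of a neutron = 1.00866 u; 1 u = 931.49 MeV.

Mass of separated nucleons = 78(1.007276) + 111(1.00866) = 78.567528 + 111.96126 = 190.528788 u
The mass defect is 190.528788 − 188.9818 = 1.546988 u.
E_B = 1.546988 × 931.49 = 1441.00 MeV

1441 MeV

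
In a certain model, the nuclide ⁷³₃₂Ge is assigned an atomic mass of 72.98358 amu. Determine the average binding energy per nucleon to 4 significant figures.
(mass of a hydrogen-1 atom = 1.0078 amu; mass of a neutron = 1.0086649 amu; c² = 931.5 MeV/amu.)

With 32 protons and 41 neutrons (A = 73):
Mass of separated nucleons = 32(1.0078) + 41(1.0086649) = 32.2496 + 41.3552609 = 73.6048609 amu
The mass defect is 73.6048609 − 72.98358 = 0.6212809 amu.
Converting to energy: 0.6212809 amu × 931.5 MeV/amu = 578.723 MeV
BE/A = 578.723 MeV / 73 = 7.928 MeV/nucleon

7.928 MeV/nucleon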